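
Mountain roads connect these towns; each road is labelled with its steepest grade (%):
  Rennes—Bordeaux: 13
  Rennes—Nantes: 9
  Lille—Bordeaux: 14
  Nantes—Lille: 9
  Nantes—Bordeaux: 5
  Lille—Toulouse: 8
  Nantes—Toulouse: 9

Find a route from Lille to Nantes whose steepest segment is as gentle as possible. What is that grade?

9

Candidate routes:
Lille→Nantes: max(9) = 9
Lille→Toulouse→Nantes: max(8, 9) = 9
Lille→Bordeaux→Nantes: max(14, 5) = 14
Lille→Bordeaux→Rennes→Nantes: max(14, 13, 9) = 14
The minimum achievable maximum is 9%.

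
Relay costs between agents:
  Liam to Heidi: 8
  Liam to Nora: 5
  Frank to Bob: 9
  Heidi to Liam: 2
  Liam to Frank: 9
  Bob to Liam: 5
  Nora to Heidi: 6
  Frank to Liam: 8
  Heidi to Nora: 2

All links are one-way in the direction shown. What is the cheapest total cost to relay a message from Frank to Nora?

Paths from Frank to Nora:
Frank → Bob → Liam → Nora: 9 + 5 + 5 = 19
Frank → Liam → Nora: 8 + 5 = 13
Frank → Liam → Heidi → Nora: 8 + 8 + 2 = 18
Frank → Bob → Liam → Heidi → Nora: 9 + 5 + 8 + 2 = 24
Shortest: 13.

13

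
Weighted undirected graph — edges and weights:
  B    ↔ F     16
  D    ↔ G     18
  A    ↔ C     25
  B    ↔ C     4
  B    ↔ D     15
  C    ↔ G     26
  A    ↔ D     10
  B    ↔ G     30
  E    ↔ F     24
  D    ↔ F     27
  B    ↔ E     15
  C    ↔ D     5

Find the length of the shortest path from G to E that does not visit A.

42

Checking several routes:
G → B → E: 30 + 15 = 45
G → C → B → E: 26 + 4 + 15 = 45
G → D → B → E: 18 + 15 + 15 = 48
G → D → C → B → E: 18 + 5 + 4 + 15 = 42
Best route has total 42.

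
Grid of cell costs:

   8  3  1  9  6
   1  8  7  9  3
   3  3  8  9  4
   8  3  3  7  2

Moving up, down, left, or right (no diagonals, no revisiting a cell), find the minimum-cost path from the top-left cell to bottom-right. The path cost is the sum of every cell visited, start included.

One optimal route is (0,0) → (1,0) → (2,0) → (2,1) → (3,1) → (3,2) → (3,3) → (3,4).
Its cost is 8 + 1 + 3 + 3 + 3 + 3 + 7 + 2 = 30.

30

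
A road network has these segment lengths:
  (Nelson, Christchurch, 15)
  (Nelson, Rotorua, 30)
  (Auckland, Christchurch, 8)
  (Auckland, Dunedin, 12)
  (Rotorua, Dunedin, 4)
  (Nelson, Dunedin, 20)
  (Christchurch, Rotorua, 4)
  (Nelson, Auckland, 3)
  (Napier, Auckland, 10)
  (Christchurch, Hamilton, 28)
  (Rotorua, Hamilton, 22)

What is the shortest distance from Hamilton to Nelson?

37

Checking several routes:
Hamilton -> Rotorua -> Christchurch -> Auckland -> Nelson: 22 + 4 + 8 + 3 = 37
Hamilton -> Rotorua -> Christchurch -> Nelson: 22 + 4 + 15 = 41
Hamilton -> Christchurch -> Auckland -> Nelson: 28 + 8 + 3 = 39
Hamilton -> Rotorua -> Dunedin -> Auckland -> Nelson: 22 + 4 + 12 + 3 = 41
Shortest: 37.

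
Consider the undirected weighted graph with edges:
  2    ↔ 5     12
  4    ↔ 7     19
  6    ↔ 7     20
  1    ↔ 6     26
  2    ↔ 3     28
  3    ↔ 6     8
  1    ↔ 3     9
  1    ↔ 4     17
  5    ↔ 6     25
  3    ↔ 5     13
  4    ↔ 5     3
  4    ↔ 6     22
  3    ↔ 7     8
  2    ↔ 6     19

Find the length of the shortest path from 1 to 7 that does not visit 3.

Some routes from 1 to 7 avoiding 3:
1 → 4 → 6 → 7: 17 + 22 + 20 = 59
1 → 4 → 7: 17 + 19 = 36
1 → 6 → 7: 26 + 20 = 46
1 → 4 → 5 → 6 → 7: 17 + 3 + 25 + 20 = 65
Shortest: 36.

36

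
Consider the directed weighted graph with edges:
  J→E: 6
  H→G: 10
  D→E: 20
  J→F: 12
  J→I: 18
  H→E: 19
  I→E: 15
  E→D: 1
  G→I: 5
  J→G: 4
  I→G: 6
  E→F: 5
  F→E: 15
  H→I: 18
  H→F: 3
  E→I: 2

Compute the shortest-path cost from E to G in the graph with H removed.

Routes from E to G avoiding H:
E-I-G: 2 + 6 = 8
The minimum is 8.

8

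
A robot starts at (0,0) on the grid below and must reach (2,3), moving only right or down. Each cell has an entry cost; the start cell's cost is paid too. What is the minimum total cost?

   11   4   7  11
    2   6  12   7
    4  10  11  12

50

Best path: [0,0] -> [1,0] -> [1,1] -> [1,2] -> [1,3] -> [2,3]
Cost: 11 + 2 + 6 + 12 + 7 + 12 = 50
For comparison, the top-then-right route costs 52.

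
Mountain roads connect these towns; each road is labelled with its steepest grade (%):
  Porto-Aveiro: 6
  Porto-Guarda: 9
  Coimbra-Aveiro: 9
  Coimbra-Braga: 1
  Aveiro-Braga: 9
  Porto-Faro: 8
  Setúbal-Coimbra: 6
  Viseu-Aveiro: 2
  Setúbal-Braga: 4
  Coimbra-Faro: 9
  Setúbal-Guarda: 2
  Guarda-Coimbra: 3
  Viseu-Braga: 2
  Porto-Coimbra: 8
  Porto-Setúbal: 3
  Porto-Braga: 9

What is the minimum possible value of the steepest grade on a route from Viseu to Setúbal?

3

Some routes from Viseu to Setúbal:
Viseu→Braga→Setúbal: max(2, 4) = 4
Viseu→Braga→Coimbra→Setúbal: max(2, 1, 6) = 6
Viseu→Braga→Coimbra→Guarda→Setúbal: max(2, 1, 3, 2) = 3
Viseu→Aveiro→Porto→Coimbra→Guarda→Setúbal: max(2, 6, 8, 3, 2) = 8
Viseu→Aveiro→Porto→Setúbal: max(2, 6, 3) = 6
Best route has worst link 3%.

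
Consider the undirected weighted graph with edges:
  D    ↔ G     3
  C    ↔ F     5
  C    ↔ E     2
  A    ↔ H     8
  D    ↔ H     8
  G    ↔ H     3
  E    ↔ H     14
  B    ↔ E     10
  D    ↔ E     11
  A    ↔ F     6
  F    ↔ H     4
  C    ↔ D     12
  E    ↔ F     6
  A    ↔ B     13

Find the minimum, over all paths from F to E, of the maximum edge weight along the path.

5

A few of the F→E routes:
F → E: max(6) = 6
F → C → E: max(5, 2) = 5
F → H → D → E: max(4, 8, 11) = 11
F → H → G → D → E: max(4, 3, 3, 11) = 11
The minimum achievable maximum is 5.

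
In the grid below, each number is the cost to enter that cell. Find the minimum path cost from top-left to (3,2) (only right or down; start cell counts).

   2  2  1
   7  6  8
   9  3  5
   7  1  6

Take (0,0) → (0,1) → (1,1) → (2,1) → (3,1) → (3,2) for a total of 2 + 2 + 6 + 3 + 1 + 6 = 20.
For comparison, the top-then-right route costs 24.

20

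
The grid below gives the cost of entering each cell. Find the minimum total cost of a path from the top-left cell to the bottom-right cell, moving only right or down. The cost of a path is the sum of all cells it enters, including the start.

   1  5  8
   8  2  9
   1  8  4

20

Cheapest: [0,0] [0,1] [1,1] [2,1] [2,2]
  1 + 5 + 2 + 8 + 4 = 20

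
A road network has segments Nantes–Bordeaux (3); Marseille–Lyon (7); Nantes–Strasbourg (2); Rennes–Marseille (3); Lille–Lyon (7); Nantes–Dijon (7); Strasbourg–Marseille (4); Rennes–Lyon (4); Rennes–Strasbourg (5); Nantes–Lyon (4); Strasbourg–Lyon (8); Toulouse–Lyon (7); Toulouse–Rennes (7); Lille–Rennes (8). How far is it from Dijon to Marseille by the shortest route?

Comparing a few candidate routes:
Dijon→Nantes→Lyon→Rennes→Marseille: 7 + 4 + 4 + 3 = 18
Dijon→Nantes→Lyon→Strasbourg→Marseille: 7 + 4 + 8 + 4 = 23
Dijon→Nantes→Strasbourg→Marseille: 7 + 2 + 4 = 13
Dijon→Nantes→Strasbourg→Rennes→Marseille: 7 + 2 + 5 + 3 = 17
Dijon→Nantes→Lyon→Marseille: 7 + 4 + 7 = 18
Shortest: 13.

13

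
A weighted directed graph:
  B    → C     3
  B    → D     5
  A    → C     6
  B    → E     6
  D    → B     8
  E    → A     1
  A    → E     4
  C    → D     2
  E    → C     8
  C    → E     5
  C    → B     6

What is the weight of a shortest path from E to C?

Candidate routes:
E -> A -> C: 1 + 6 = 7
E -> C: 8
The minimum is 7.

7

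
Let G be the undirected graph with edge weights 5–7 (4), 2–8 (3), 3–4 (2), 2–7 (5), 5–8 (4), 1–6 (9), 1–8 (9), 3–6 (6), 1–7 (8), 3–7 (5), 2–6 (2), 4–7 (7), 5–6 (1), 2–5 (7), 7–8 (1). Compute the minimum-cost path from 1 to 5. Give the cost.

10

Comparing a few candidate routes:
1 -> 7 -> 8 -> 5: 8 + 1 + 4 = 13
1 -> 6 -> 5: 9 + 1 = 10
1 -> 7 -> 5: 8 + 4 = 12
The minimum is 10.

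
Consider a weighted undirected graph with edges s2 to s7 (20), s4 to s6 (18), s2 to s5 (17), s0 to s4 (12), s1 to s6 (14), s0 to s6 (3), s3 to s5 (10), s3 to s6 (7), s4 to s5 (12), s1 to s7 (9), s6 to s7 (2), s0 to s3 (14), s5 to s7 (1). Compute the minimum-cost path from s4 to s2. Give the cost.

29

Comparing a few candidate routes:
s4→s0→s6→s7→s5→s2: 12 + 3 + 2 + 1 + 17 = 35
s4→s5→s7→s2: 12 + 1 + 20 = 33
s4→s5→s2: 12 + 17 = 29
Shortest: 29.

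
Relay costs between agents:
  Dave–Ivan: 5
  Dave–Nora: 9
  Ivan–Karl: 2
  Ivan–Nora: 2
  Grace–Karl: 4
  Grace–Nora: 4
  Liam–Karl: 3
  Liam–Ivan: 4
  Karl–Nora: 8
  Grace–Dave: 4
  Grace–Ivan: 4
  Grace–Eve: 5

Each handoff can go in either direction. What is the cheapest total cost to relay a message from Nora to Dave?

7

Checking several routes:
Nora -> Ivan -> Dave: 2 + 5 = 7
Nora -> Grace -> Ivan -> Dave: 4 + 4 + 5 = 13
Nora -> Grace -> Dave: 4 + 4 = 8
Nora -> Ivan -> Karl -> Grace -> Dave: 2 + 2 + 4 + 4 = 12
Nora -> Dave: 9
Nora -> Ivan -> Grace -> Dave: 2 + 4 + 4 = 10
The minimum is 7.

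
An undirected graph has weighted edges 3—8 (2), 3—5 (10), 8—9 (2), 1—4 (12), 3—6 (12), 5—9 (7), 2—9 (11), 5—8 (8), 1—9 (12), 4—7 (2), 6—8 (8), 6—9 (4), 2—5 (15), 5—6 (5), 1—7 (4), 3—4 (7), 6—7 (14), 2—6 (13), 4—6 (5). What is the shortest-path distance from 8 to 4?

9

A few of the 8→4 routes:
8 -> 9 -> 6 -> 4: 2 + 4 + 5 = 11
8 -> 6 -> 4: 8 + 5 = 13
8 -> 5 -> 6 -> 4: 8 + 5 + 5 = 18
8 -> 3 -> 4: 2 + 7 = 9
Shortest: 9.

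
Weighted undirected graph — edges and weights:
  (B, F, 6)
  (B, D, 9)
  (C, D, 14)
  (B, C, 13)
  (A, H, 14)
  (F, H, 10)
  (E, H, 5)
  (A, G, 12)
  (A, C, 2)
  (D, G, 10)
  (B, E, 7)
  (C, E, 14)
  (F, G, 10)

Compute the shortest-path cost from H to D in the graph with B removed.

30

Routes from H to D avoiding B:
H -> E -> C -> A -> G -> D: 5 + 14 + 2 + 12 + 10 = 43
H -> A -> G -> D: 14 + 12 + 10 = 36
H -> A -> C -> D: 14 + 2 + 14 = 30
H -> F -> G -> D: 10 + 10 + 10 = 30
H -> F -> G -> A -> C -> D: 10 + 10 + 12 + 2 + 14 = 48
H -> E -> C -> D: 5 + 14 + 14 = 33
Best route has total 30.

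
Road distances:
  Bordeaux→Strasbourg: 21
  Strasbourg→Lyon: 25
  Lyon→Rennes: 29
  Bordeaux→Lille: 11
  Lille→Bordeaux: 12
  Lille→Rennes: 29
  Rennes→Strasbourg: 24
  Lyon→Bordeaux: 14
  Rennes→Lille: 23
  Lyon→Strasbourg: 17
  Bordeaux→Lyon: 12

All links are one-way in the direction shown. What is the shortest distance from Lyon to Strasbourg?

Checking several routes:
Lyon - Bordeaux - Strasbourg: 14 + 21 = 35
Lyon - Rennes - Strasbourg: 29 + 24 = 53
Lyon - Strasbourg: 17
Best route has total 17.

17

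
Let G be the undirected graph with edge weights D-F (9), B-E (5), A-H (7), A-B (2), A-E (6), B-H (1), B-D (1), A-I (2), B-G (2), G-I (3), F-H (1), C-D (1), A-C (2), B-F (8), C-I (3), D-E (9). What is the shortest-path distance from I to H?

5

Some routes from I to H:
I→C→D→B→H: 3 + 1 + 1 + 1 = 6
I→A→C→D→B→H: 2 + 2 + 1 + 1 + 1 = 7
I→G→B→H: 3 + 2 + 1 = 6
I→A→B→H: 2 + 2 + 1 = 5
The minimum is 5.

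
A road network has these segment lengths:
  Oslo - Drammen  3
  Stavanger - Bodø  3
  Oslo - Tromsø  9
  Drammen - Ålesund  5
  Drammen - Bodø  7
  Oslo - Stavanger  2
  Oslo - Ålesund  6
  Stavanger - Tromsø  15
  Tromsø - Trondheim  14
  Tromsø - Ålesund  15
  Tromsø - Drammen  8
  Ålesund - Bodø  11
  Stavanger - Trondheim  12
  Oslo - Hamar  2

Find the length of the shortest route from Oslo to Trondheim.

Checking several routes:
Oslo→Drammen→Bodø→Stavanger→Trondheim: 3 + 7 + 3 + 12 = 25
Oslo→Stavanger→Trondheim: 2 + 12 = 14
Oslo→Tromsø→Trondheim: 9 + 14 = 23
Best route has total 14.

14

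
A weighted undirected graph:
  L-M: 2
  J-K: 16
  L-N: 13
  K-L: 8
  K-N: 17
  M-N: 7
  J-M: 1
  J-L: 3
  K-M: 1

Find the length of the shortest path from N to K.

8

Checking several routes:
N - M - K: 7 + 1 = 8
N - K: 17
N - L - M - K: 13 + 2 + 1 = 16
N - M - L - K: 7 + 2 + 8 = 17
The minimum is 8.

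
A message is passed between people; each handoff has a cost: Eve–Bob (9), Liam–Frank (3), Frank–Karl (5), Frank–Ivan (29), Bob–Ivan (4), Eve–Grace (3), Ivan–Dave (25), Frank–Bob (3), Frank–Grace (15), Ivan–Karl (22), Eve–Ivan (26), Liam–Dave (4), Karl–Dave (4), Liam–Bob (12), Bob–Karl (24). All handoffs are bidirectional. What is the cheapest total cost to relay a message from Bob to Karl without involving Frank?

A few of the Bob→Karl routes:
Bob -> Ivan -> Dave -> Karl: 4 + 25 + 4 = 33
Bob -> Ivan -> Karl: 4 + 22 = 26
Bob -> Liam -> Dave -> Karl: 12 + 4 + 4 = 20
Bob -> Karl: 24
Shortest: 20.

20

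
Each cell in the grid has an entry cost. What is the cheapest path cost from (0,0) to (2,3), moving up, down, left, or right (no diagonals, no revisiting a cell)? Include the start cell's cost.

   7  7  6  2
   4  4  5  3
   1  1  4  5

22

Path r0c0 -> r1c0 -> r2c0 -> r2c1 -> r2c2 -> r2c3: 7 + 4 + 1 + 1 + 4 + 5 = 22.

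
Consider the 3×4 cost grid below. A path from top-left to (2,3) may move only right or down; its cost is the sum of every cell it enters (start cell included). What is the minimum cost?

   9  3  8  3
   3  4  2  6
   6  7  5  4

27

Take r0c0 r0c1 r1c1 r1c2 r2c2 r2c3 for a total of 9 + 3 + 4 + 2 + 5 + 4 = 27.
(Top row then right column would cost 33.)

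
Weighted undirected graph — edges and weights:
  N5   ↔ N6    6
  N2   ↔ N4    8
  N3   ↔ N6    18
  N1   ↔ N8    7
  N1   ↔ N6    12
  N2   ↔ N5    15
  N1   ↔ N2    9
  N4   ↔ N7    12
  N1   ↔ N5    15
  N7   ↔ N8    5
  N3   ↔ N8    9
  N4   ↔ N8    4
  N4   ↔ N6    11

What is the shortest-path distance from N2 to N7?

17

A few of the N2→N7 routes:
N2 → N1 → N8 → N7: 9 + 7 + 5 = 21
N2 → N4 → N7: 8 + 12 = 20
N2 → N5 → N6 → N4 → N8 → N7: 15 + 6 + 11 + 4 + 5 = 41
N2 → N4 → N8 → N7: 8 + 4 + 5 = 17
N2 → N1 → N8 → N4 → N7: 9 + 7 + 4 + 12 = 32
The minimum is 17.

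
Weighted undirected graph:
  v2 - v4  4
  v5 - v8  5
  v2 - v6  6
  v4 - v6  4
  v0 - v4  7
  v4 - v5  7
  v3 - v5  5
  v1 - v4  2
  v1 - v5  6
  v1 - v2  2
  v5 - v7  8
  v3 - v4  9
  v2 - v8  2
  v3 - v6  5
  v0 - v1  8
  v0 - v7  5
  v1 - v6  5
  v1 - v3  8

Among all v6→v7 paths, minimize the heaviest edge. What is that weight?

7

Checking several routes:
v6 -> v2 -> v1 -> v4 -> v0 -> v7: max(6, 2, 2, 7, 5) = 7
v6 -> v2 -> v8 -> v5 -> v4 -> v0 -> v7: max(6, 2, 5, 7, 7, 5) = 7
v6 -> v2 -> v1 -> v5 -> v4 -> v0 -> v7: max(6, 2, 6, 7, 7, 5) = 7
v6 -> v2 -> v8 -> v5 -> v1 -> v4 -> v0 -> v7: max(6, 2, 5, 6, 2, 7, 5) = 7
Smallest bottleneck: 7.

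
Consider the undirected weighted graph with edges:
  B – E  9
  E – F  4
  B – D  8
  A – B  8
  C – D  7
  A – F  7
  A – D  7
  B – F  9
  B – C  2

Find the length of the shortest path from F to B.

Comparing a few candidate routes:
F → E → B: 4 + 9 = 13
F → B: 9
F → A → D → B: 7 + 7 + 8 = 22
F → A → B: 7 + 8 = 15
The minimum is 9.

9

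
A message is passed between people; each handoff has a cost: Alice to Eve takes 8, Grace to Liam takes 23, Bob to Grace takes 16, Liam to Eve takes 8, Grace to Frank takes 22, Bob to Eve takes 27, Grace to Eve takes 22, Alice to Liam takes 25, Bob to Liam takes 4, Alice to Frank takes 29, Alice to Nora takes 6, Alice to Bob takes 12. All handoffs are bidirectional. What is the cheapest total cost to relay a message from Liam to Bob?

4

Checking several routes:
Liam - Grace - Bob: 23 + 16 = 39
Liam - Eve - Alice - Bob: 8 + 8 + 12 = 28
Liam - Bob: 4
Liam - Alice - Bob: 25 + 12 = 37
Liam - Eve - Bob: 8 + 27 = 35
Best route has total 4.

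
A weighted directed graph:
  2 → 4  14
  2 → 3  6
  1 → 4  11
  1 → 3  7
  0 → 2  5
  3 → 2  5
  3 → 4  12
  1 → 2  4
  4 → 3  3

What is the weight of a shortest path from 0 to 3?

11

Candidate routes:
0 → 2 → 4 → 3: 5 + 14 + 3 = 22
0 → 2 → 3: 5 + 6 = 11
Shortest: 11.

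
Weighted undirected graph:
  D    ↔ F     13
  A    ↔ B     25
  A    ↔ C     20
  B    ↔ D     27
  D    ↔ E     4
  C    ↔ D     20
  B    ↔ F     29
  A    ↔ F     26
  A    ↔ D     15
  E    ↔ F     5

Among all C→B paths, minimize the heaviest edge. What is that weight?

A few of the C→B routes:
C - D - E - F - A - B: max(20, 4, 5, 26, 25) = 26
C - A - F - D - B: max(20, 26, 13, 27) = 27
C - D - F - A - B: max(20, 13, 26, 25) = 26
C - D - A - B: max(20, 15, 25) = 25
C - A - B: max(20, 25) = 25
Smallest bottleneck: 25.

25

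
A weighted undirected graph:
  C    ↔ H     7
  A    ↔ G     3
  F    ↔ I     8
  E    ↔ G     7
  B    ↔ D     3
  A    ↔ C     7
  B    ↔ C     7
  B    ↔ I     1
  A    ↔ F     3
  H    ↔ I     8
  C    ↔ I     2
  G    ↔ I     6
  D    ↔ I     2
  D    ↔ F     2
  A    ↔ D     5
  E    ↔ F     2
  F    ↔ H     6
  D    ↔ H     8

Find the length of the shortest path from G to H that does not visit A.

14

Checking several routes:
G-E-F-H: 7 + 2 + 6 = 15
G-I-H: 6 + 8 = 14
G-I-C-H: 6 + 2 + 7 = 15
G-I-D-F-H: 6 + 2 + 2 + 6 = 16
Shortest: 14.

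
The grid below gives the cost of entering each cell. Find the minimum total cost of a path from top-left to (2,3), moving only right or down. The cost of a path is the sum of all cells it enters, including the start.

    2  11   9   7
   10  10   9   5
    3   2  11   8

Best path: r0c0→r1c0→r2c0→r2c1→r2c2→r2c3
Cost: 2 + 10 + 3 + 2 + 11 + 8 = 36
(Top row then right column would cost 42.)

36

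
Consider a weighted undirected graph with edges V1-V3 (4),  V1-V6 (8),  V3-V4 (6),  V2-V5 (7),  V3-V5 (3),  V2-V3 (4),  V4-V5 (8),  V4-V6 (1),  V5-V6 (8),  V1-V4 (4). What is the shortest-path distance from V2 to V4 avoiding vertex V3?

Paths from V2 to V4 avoiding V3:
V2-V5-V6-V1-V4: 7 + 8 + 8 + 4 = 27
V2-V5-V6-V4: 7 + 8 + 1 = 16
V2-V5-V4: 7 + 8 = 15
The minimum is 15.

15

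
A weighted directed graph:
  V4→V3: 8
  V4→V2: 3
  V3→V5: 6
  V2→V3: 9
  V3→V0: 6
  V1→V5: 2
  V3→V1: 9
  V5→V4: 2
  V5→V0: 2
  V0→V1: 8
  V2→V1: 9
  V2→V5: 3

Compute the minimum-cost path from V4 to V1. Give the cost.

Some routes from V4 to V1:
V4 → V2 → V1: 3 + 9 = 12
V4 → V2 → V5 → V0 → V1: 3 + 3 + 2 + 8 = 16
V4 → V2 → V3 → V1: 3 + 9 + 9 = 21
V4 → V3 → V1: 8 + 9 = 17
V4 → V3 → V0 → V1: 8 + 6 + 8 = 22
The minimum is 12.

12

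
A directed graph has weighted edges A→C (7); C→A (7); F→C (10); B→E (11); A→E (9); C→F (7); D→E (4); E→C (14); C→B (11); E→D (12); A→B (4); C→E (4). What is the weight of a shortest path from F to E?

14

Comparing a few candidate routes:
F - C - E: 10 + 4 = 14
F - C - A - E: 10 + 7 + 9 = 26
F - C - B - E: 10 + 11 + 11 = 32
Best route has total 14.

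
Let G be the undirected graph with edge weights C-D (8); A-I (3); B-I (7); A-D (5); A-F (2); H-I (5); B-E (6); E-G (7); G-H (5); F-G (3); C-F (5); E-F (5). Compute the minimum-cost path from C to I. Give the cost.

Comparing a few candidate routes:
C→F→A→I: 5 + 2 + 3 = 10
C→F→G→H→I: 5 + 3 + 5 + 5 = 18
C→F→E→B→I: 5 + 5 + 6 + 7 = 23
C→D→A→I: 8 + 5 + 3 = 16
C→F→E→G→H→I: 5 + 5 + 7 + 5 + 5 = 27
Best route has total 10.

10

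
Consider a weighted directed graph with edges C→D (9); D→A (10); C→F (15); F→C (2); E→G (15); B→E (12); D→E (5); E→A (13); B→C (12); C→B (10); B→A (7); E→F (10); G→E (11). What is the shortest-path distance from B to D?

21

Paths from B to D:
B → E → F → C → D: 12 + 10 + 2 + 9 = 33
B → C → D: 12 + 9 = 21
Best route has total 21.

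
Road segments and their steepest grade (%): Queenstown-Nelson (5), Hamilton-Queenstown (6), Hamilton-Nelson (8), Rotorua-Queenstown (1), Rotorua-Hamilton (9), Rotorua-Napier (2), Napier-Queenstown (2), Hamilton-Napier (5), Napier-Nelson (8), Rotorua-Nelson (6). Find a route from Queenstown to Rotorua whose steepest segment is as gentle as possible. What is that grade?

1

Checking several routes:
Queenstown→Rotorua: max(1) = 1
Queenstown→Napier→Rotorua: max(2, 2) = 2
Queenstown→Hamilton→Napier→Rotorua: max(6, 5, 2) = 6
Queenstown→Nelson→Rotorua: max(5, 6) = 6
Queenstown→Napier→Hamilton→Nelson→Rotorua: max(2, 5, 8, 6) = 8
The minimum achievable maximum is 1%.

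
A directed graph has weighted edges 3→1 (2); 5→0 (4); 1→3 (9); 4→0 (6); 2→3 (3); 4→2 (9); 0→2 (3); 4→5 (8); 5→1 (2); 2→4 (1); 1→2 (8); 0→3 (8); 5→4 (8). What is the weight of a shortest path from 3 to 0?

Candidate routes:
3 → 1 → 2 → 4 → 5 → 0: 2 + 8 + 1 + 8 + 4 = 23
3 → 1 → 2 → 4 → 0: 2 + 8 + 1 + 6 = 17
Best route has total 17.

17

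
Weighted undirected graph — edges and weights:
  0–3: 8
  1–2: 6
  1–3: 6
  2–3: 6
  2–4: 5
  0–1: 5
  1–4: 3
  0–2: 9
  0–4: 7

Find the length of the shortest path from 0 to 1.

Some routes from 0 to 1:
0-1: 5
0-4-1: 7 + 3 = 10
0-3-1: 8 + 6 = 14
Shortest: 5.

5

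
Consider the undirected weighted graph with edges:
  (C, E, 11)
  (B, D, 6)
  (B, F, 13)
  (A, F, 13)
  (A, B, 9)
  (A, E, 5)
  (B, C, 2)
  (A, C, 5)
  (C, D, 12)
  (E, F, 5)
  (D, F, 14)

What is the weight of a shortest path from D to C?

8

Comparing a few candidate routes:
D→F→E→C: 14 + 5 + 11 = 30
D→C: 12
D→B→C: 6 + 2 = 8
D→F→E→A→C: 14 + 5 + 5 + 5 = 29
D→B→A→C: 6 + 9 + 5 = 20
D→F→B→C: 14 + 13 + 2 = 29
Best route has total 8.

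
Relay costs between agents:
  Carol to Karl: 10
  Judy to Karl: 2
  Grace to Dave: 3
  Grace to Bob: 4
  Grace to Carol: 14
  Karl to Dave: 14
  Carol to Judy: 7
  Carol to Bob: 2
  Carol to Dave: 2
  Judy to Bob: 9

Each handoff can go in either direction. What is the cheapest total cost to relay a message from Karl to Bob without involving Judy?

12

Comparing a few candidate routes:
Karl→Dave→Grace→Bob: 14 + 3 + 4 = 21
Karl→Carol→Dave→Grace→Bob: 10 + 2 + 3 + 4 = 19
Karl→Dave→Carol→Bob: 14 + 2 + 2 = 18
Karl→Carol→Bob: 10 + 2 = 12
Best route has total 12.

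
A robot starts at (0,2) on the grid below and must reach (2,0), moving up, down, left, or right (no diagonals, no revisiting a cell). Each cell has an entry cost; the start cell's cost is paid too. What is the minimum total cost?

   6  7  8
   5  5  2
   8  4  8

Take [0,2] -> [1,2] -> [1,1] -> [2,1] -> [2,0] for a total of 8 + 2 + 5 + 4 + 8 = 27.

27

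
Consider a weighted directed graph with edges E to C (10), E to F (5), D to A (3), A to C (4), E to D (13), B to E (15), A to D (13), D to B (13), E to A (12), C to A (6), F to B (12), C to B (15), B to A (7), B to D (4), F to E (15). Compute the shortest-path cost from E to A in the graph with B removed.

Routes from E to A avoiding B:
E-A: 12
E-D-A: 13 + 3 = 16
E-C-A: 10 + 6 = 16
The minimum is 12.

12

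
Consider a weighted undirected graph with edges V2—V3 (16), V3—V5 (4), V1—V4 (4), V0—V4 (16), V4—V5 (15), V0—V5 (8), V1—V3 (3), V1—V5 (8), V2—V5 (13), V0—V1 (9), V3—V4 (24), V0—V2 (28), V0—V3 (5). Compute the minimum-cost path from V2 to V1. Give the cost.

19

Some routes from V2 to V1:
V2→V3→V5→V1: 16 + 4 + 8 = 28
V2→V3→V1: 16 + 3 = 19
V2→V5→V0→V1: 13 + 8 + 9 = 30
V2→V5→V1: 13 + 8 = 21
V2→V5→V0→V3→V1: 13 + 8 + 5 + 3 = 29
V2→V5→V3→V1: 13 + 4 + 3 = 20
Best route has total 19.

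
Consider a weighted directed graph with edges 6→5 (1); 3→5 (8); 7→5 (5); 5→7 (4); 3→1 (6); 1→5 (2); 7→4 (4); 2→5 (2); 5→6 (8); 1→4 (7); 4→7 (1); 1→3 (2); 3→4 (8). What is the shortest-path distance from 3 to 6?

Paths from 3 to 6:
3 -> 1 -> 5 -> 6: 6 + 2 + 8 = 16
3 -> 5 -> 6: 8 + 8 = 16
3 -> 1 -> 4 -> 7 -> 5 -> 6: 6 + 7 + 1 + 5 + 8 = 27
3 -> 4 -> 7 -> 5 -> 6: 8 + 1 + 5 + 8 = 22
Shortest: 16.

16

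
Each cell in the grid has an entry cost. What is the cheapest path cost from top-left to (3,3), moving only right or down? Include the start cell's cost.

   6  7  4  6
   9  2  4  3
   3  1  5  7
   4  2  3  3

24

Path (0,0)→(0,1)→(1,1)→(2,1)→(3,1)→(3,2)→(3,3): 6 + 7 + 2 + 1 + 2 + 3 + 3 = 24.
For comparison, the top-then-right route costs 36.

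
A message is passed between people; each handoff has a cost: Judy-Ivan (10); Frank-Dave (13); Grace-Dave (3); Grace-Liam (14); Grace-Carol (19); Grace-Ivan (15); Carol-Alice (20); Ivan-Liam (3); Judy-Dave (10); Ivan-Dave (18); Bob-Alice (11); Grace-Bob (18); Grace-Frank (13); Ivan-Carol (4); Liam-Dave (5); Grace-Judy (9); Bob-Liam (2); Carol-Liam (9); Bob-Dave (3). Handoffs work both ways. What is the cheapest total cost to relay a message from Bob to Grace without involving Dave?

Checking several routes:
Bob → Liam → Grace: 2 + 14 = 16
Bob → Liam → Ivan → Grace: 2 + 3 + 15 = 20
Bob → Grace: 18
Bob → Liam → Ivan → Judy → Grace: 2 + 3 + 10 + 9 = 24
Shortest: 16.

16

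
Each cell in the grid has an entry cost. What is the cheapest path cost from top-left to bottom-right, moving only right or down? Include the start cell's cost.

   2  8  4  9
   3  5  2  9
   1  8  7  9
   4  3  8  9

Path [0,0] -> [1,0] -> [2,0] -> [3,0] -> [3,1] -> [3,2] -> [3,3]: 2 + 3 + 1 + 4 + 3 + 8 + 9 = 30.
For comparison, the top-then-right route costs 50.

30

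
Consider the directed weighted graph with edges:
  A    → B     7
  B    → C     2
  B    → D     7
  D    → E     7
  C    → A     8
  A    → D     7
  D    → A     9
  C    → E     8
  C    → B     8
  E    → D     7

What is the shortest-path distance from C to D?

Some routes from C to D:
C → B → D: 8 + 7 = 15
C → E → D: 8 + 7 = 15
C → A → D: 8 + 7 = 15
The minimum is 15.

15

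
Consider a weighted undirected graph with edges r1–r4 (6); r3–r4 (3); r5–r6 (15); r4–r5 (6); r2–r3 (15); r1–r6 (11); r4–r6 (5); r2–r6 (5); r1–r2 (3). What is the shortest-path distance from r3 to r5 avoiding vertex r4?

35

Paths from r3 to r5 avoiding r4:
r3 - r2 - r6 - r5: 15 + 5 + 15 = 35
r3 - r2 - r1 - r6 - r5: 15 + 3 + 11 + 15 = 44
Best route has total 35.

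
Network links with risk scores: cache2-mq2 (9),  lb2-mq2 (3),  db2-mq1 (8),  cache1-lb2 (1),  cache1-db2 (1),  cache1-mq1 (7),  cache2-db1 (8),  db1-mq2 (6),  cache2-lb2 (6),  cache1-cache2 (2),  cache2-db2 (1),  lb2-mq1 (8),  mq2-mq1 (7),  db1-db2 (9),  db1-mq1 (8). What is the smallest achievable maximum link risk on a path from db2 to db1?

6

A few of the db2→db1 routes:
db2 → cache2 → lb2 → mq2 → db1: max(1, 6, 3, 6) = 6
db2 → cache2 → cache1 → lb2 → mq2 → db1: max(1, 2, 1, 3, 6) = 6
db2 → cache1 → lb2 → mq2 → db1: max(1, 1, 3, 6) = 6
db2 → cache1 → cache2 → lb2 → mq2 → db1: max(1, 2, 6, 3, 6) = 6
The minimum achievable maximum is 6.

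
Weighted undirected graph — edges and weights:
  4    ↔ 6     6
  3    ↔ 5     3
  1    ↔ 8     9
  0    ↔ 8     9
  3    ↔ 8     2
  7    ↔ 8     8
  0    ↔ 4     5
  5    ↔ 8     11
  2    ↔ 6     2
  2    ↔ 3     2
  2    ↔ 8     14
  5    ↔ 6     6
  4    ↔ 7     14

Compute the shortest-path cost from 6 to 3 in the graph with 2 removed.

Routes from 6 to 3 avoiding 2:
6-5-3: 6 + 3 = 9
6-4-7-8-3: 6 + 14 + 8 + 2 = 30
6-4-0-8-5-3: 6 + 5 + 9 + 11 + 3 = 34
6-5-8-3: 6 + 11 + 2 = 19
6-4-7-8-5-3: 6 + 14 + 8 + 11 + 3 = 42
6-4-0-8-3: 6 + 5 + 9 + 2 = 22
Best route has total 9.

9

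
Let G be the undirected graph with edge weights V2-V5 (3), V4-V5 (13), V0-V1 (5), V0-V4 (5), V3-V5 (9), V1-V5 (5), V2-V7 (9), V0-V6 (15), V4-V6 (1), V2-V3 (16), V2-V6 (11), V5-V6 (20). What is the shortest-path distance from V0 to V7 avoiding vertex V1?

Some routes from V0 to V7 avoiding V1:
V0→V4→V6→V2→V7: 5 + 1 + 11 + 9 = 26
V0→V4→V5→V2→V7: 5 + 13 + 3 + 9 = 30
V0→V6→V4→V5→V2→V7: 15 + 1 + 13 + 3 + 9 = 41
V0→V6→V2→V7: 15 + 11 + 9 = 35
V0→V6→V5→V2→V7: 15 + 20 + 3 + 9 = 47
V0→V4→V6→V5→V2→V7: 5 + 1 + 20 + 3 + 9 = 38
Best route has total 26.

26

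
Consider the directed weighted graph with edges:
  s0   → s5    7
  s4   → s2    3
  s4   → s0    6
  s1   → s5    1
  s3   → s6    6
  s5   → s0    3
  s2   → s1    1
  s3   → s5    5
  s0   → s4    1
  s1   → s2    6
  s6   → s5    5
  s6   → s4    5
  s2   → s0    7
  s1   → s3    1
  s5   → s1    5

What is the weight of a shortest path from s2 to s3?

Paths from s2 to s3:
s2 - s1 - s3: 1 + 1 = 2
s2 - s0 - s5 - s1 - s3: 7 + 7 + 5 + 1 = 20
The minimum is 2.

2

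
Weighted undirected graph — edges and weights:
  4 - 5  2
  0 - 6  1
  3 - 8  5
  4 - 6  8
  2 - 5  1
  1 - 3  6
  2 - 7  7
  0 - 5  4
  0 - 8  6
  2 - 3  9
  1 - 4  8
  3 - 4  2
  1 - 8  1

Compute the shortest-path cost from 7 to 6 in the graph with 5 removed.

Candidate routes:
7 → 2 → 3 → 4 → 6: 7 + 9 + 2 + 8 = 26
7 → 2 → 3 → 1 → 8 → 0 → 6: 7 + 9 + 6 + 1 + 6 + 1 = 30
7 → 2 → 3 → 1 → 4 → 6: 7 + 9 + 6 + 8 + 8 = 38
7 → 2 → 3 → 8 → 0 → 6: 7 + 9 + 5 + 6 + 1 = 28
7 → 2 → 3 → 4 → 1 → 8 → 0 → 6: 7 + 9 + 2 + 8 + 1 + 6 + 1 = 34
7 → 2 → 3 → 8 → 1 → 4 → 6: 7 + 9 + 5 + 1 + 8 + 8 = 38
Best route has total 26.

26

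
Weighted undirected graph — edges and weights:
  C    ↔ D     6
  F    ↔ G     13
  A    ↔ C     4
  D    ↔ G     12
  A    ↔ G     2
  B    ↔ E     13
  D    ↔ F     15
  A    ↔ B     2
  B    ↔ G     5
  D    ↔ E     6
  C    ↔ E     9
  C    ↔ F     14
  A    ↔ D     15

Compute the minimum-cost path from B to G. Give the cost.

A few of the B→G routes:
B -> G: 5
B -> A -> D -> G: 2 + 15 + 12 = 29
B -> A -> G: 2 + 2 = 4
B -> A -> C -> D -> G: 2 + 4 + 6 + 12 = 24
B -> E -> C -> A -> G: 13 + 9 + 4 + 2 = 28
The minimum is 4.

4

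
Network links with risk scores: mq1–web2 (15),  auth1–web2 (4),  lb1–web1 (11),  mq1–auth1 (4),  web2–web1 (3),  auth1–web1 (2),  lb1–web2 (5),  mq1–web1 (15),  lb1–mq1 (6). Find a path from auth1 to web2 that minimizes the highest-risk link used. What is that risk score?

Some routes from auth1 to web2:
auth1 -> mq1 -> lb1 -> web1 -> web2: max(4, 6, 11, 3) = 11
auth1 -> web1 -> web2: max(2, 3) = 3
auth1 -> web2: max(4) = 4
auth1 -> mq1 -> lb1 -> web2: max(4, 6, 5) = 6
auth1 -> web1 -> lb1 -> web2: max(2, 11, 5) = 11
auth1 -> mq1 -> web1 -> web2: max(4, 15, 3) = 15
The minimum achievable maximum is 3.

3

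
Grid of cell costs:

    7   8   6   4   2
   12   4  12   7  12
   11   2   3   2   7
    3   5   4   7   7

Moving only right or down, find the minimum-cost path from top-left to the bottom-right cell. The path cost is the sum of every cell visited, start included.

40

Path (0,0) → (0,1) → (1,1) → (2,1) → (2,2) → (2,3) → (2,4) → (3,4): 7 + 8 + 4 + 2 + 3 + 2 + 7 + 7 = 40.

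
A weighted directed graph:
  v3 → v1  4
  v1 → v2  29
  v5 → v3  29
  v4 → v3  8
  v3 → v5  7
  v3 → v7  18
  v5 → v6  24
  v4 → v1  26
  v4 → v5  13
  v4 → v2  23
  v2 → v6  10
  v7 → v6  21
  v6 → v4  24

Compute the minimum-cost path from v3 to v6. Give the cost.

31

Routes from v3 to v6:
v3 → v5 → v6: 7 + 24 = 31
v3 → v1 → v2 → v6: 4 + 29 + 10 = 43
v3 → v7 → v6: 18 + 21 = 39
Shortest: 31.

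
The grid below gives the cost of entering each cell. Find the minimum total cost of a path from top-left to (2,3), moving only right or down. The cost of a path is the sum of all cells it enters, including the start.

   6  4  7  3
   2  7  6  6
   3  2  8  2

Take (0,0) → (1,0) → (2,0) → (2,1) → (2,2) → (2,3) for a total of 6 + 2 + 3 + 2 + 8 + 2 = 23.
For comparison, the top-then-right route costs 28.

23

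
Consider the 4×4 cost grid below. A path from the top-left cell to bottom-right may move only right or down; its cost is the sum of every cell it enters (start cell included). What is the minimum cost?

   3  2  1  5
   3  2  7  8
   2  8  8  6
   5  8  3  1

Best path: r0c0 → r0c1 → r0c2 → r1c2 → r2c2 → r3c2 → r3c3
Cost: 3 + 2 + 1 + 7 + 8 + 3 + 1 = 25
(Top row then right column would cost 26.)

25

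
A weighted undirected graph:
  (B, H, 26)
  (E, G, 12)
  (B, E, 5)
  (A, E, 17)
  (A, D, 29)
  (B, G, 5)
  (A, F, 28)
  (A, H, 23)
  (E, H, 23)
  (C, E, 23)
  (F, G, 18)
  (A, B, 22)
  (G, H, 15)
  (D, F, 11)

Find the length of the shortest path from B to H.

20

Some routes from B to H:
B -> H: 26
B -> G -> E -> H: 5 + 12 + 23 = 40
B -> G -> H: 5 + 15 = 20
B -> E -> H: 5 + 23 = 28
B -> A -> H: 22 + 23 = 45
B -> E -> G -> H: 5 + 12 + 15 = 32
The minimum is 20.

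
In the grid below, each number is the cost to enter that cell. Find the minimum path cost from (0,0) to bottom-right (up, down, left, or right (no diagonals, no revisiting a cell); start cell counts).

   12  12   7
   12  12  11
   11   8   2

44

One optimal route is (0,0)→(0,1)→(0,2)→(1,2)→(2,2).
Its cost is 12 + 12 + 7 + 11 + 2 = 44.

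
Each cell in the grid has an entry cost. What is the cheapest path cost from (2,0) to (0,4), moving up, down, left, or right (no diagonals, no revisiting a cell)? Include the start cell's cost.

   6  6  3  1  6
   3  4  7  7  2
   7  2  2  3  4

26

One optimal route is (2,0) (2,1) (2,2) (2,3) (2,4) (1,4) (0,4).
Its cost is 7 + 2 + 2 + 3 + 4 + 2 + 6 = 26.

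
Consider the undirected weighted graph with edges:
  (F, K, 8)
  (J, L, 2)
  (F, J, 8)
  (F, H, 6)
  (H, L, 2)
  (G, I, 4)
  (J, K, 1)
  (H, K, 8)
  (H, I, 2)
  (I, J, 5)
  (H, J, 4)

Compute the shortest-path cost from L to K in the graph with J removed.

10

Candidate routes:
L → H → F → K: 2 + 6 + 8 = 16
L → H → K: 2 + 8 = 10
Shortest: 10.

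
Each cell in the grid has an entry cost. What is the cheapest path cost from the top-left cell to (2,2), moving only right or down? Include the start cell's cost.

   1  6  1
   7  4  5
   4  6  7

Cheapest: [0,0] -> [0,1] -> [0,2] -> [1,2] -> [2,2]
  1 + 6 + 1 + 5 + 7 = 20

20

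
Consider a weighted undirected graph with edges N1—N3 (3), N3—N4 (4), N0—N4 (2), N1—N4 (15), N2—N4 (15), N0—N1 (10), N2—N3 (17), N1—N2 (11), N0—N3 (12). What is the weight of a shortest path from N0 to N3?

Comparing a few candidate routes:
N0 -> N1 -> N4 -> N3: 10 + 15 + 4 = 29
N0 -> N3: 12
N0 -> N1 -> N3: 10 + 3 = 13
N0 -> N4 -> N1 -> N3: 2 + 15 + 3 = 20
N0 -> N4 -> N3: 2 + 4 = 6
Best route has total 6.

6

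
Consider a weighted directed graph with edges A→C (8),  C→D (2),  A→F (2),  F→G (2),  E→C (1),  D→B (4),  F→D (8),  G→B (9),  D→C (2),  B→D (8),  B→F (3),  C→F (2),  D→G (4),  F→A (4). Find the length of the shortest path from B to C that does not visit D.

Paths from B to C avoiding D:
B → F → A → C: 3 + 4 + 8 = 15
Best route has total 15.

15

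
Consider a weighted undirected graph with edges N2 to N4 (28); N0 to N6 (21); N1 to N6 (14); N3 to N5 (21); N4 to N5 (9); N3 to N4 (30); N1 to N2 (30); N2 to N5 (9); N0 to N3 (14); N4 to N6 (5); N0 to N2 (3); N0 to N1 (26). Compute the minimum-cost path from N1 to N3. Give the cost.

Comparing a few candidate routes:
N1 → N6 → N4 → N5 → N3: 14 + 5 + 9 + 21 = 49
N1 → N6 → N0 → N3: 14 + 21 + 14 = 49
N1 → N0 → N3: 26 + 14 = 40
N1 → N2 → N0 → N3: 30 + 3 + 14 = 47
Shortest: 40.

40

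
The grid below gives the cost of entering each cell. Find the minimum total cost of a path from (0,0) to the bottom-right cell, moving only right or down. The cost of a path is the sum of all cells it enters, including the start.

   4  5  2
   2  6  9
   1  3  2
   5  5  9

Path (0,0)→(1,0)→(2,0)→(2,1)→(2,2)→(3,2): 4 + 2 + 1 + 3 + 2 + 9 = 21.
For comparison, the top-then-right route costs 31.

21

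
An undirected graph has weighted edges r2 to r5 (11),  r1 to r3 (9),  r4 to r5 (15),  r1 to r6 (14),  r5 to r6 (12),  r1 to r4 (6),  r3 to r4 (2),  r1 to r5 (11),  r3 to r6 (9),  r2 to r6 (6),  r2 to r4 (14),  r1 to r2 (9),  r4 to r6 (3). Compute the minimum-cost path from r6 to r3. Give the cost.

A few of the r6→r3 routes:
r6 → r1 → r4 → r3: 14 + 6 + 2 = 22
r6 → r2 → r4 → r3: 6 + 14 + 2 = 22
r6 → r4 → r1 → r3: 3 + 6 + 9 = 18
r6 → r3: 9
r6 → r4 → r3: 3 + 2 = 5
Best route has total 5.

5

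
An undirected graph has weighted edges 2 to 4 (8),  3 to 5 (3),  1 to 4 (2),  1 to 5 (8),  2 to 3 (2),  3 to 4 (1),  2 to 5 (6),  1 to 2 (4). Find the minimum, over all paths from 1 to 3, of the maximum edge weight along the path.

2

A few of the 1→3 routes:
1 - 2 - 5 - 3: max(4, 6, 3) = 6
1 - 4 - 3: max(2, 1) = 2
1 - 2 - 3: max(4, 2) = 4
The minimum achievable maximum is 2.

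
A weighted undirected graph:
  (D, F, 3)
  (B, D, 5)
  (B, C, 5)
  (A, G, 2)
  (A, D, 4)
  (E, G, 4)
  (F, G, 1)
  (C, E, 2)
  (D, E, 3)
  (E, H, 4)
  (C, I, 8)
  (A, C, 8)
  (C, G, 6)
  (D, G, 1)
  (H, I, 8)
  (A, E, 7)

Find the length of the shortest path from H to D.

Comparing a few candidate routes:
H→E→G→D: 4 + 4 + 1 = 9
H→E→G→F→D: 4 + 4 + 1 + 3 = 12
H→E→D: 4 + 3 = 7
Best route has total 7.

7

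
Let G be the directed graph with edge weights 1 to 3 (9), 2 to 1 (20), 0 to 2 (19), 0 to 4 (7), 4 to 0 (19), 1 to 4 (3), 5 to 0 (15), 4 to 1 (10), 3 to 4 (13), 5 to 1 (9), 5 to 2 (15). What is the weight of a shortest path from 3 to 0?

Paths from 3 to 0:
3-4-0: 13 + 19 = 32
Shortest: 32.

32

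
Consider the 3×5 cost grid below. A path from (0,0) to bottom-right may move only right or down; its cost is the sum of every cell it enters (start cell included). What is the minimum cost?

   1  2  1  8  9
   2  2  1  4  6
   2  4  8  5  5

Path (0,0) (0,1) (0,2) (1,2) (1,3) (2,3) (2,4): 1 + 2 + 1 + 1 + 4 + 5 + 5 = 19.
(Top row then right column would cost 32.)

19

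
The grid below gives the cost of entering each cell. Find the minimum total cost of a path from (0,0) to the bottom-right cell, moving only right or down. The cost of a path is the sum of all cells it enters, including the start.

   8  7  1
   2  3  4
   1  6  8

25

One optimal route is (0,0) → (1,0) → (1,1) → (1,2) → (2,2).
Its cost is 8 + 2 + 3 + 4 + 8 = 25.
(Top row then right column would cost 28.)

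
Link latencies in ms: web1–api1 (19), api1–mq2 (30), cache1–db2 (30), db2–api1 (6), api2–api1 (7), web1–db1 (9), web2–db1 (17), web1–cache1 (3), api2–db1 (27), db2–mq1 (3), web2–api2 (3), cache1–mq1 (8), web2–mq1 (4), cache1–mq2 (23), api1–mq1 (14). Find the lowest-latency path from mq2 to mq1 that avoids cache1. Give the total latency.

Some routes from mq2 to mq1 avoiding cache1:
mq2 - api1 - db2 - mq1: 30 + 6 + 3 = 39
mq2 - api1 - api2 - db1 - web2 - mq1: 30 + 7 + 27 + 17 + 4 = 85
mq2 - api1 - mq1: 30 + 14 = 44
mq2 - api1 - web1 - db1 - web2 - mq1: 30 + 19 + 9 + 17 + 4 = 79
mq2 - api1 - api2 - web2 - mq1: 30 + 7 + 3 + 4 = 44
Shortest: 39 ms.

39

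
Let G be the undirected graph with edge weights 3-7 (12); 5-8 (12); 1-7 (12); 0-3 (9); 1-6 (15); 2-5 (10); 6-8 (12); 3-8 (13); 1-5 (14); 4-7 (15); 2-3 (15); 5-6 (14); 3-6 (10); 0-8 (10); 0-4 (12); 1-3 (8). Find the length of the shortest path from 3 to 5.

Comparing a few candidate routes:
3→1→5: 8 + 14 = 22
3→8→5: 13 + 12 = 25
3→6→5: 10 + 14 = 24
3→2→5: 15 + 10 = 25
Shortest: 22.

22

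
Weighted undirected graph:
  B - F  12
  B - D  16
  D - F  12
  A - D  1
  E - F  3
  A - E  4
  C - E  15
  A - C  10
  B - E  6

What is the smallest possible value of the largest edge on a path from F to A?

Checking several routes:
F → E → A: max(3, 4) = 4
F → E → C → A: max(3, 15, 10) = 15
F → D → A: max(12, 1) = 12
F → B → E → A: max(12, 6, 4) = 12
Best route has worst link 4.

4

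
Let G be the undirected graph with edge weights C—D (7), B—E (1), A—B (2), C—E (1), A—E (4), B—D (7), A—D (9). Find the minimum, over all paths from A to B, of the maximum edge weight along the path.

Paths from A to B:
A-D-C-E-B: max(9, 7, 1, 1) = 9
A-D-B: max(9, 7) = 9
A-B: max(2) = 2
A-E-C-D-B: max(4, 1, 7, 7) = 7
A-E-B: max(4, 1) = 4
Best route has worst link 2.

2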